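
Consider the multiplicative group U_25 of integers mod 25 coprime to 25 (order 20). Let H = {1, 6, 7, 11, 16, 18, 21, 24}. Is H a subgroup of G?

No

|H| = 8 does not divide |G| = 20, so by Lagrange H is not a subgroup.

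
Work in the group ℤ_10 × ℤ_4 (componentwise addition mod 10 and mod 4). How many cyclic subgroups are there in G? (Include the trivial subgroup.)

12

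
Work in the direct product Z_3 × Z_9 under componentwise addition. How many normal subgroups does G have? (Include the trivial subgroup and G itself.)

G is abelian, so every subgroup is normal.
G has 10 subgroups in total, hence 10 normal subgroups.

10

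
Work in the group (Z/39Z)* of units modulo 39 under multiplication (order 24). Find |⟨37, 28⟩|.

12

|⟨37⟩| = 12 and |⟨28⟩| = 12, so |H| is a multiple of lcm(12, 12) = 12 and divides |G| = 24.
Closing under the operation: H = {1, 4, 7, 10, 16, 19, 22, 25, 28, 31, 34, 37}, so |H| = 12.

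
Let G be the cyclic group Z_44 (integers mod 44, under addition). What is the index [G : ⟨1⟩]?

|⟨1⟩| = 44 and |G| = 44.
By Lagrange, [G : H] = |G|/|H| = 44/44 = 1.

1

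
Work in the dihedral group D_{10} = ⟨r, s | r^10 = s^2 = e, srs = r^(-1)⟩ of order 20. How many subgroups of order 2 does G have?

|G| = 20 and 2 | 20, so subgroups of order 2 are possible by Lagrange.
The subgroups of order 2 are: {e, r^2s}; {e, r^3s}; {e, r^4s}; {e, r^5}; … (11 in all).
So G has 11 subgroups of order 2.

11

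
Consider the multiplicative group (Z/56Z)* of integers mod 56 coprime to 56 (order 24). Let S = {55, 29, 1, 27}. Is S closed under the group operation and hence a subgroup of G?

Yes

|S| = 4 divides |G| = 24, consistent with Lagrange.
S contains the identity, every element's inverse is in S, and S is closed under ·: it is a subgroup.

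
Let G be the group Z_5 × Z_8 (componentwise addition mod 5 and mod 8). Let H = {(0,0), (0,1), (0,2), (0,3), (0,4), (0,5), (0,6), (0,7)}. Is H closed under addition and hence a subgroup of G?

|H| = 8 divides |G| = 40, consistent with Lagrange.
H contains the identity, every element's inverse is in H, and H is closed under +: it is a subgroup.
In fact H = ⟨(0,1)⟩.

Yes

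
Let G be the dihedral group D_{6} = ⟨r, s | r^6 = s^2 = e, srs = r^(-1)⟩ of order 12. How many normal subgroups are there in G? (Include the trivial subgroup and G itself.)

7

G has 16 subgroups. Checking conjugation-invariance by order — order 1: 1/1 normal; order 2: 1/7 normal; order 3: 1/1 normal; order 4: 0/3 normal; order 6: 3/3 normal; order 12: 1/1 normal.
Total normal subgroups: 7.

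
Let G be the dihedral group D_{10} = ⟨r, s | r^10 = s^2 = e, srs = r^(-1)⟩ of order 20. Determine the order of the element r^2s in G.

Computing powers of r^2s: the smallest k with (r^2s)^k = e is k = 2.

2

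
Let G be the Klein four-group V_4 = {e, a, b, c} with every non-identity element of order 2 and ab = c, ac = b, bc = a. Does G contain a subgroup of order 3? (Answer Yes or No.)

3 does not divide |G| = 4, so by Lagrange no subgroup of order 3 exists.

No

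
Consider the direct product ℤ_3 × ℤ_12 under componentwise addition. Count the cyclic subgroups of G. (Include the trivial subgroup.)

15

Group the elements of G by the cyclic subgroup they generate; each cyclic subgroup of order d accounts for φ(d) elements.
Cyclic subgroups by order — order 1: 1; order 2: 1; order 3: 4; order 4: 1; order 6: 4; order 12: 4.
Total: 15.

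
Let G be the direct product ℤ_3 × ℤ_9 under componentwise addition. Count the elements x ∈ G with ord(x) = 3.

An element (a,b) has order lcm(ord(a), ord(b)); count pairs with lcm equal to 3.
Enumerating gives 8 such elements.

8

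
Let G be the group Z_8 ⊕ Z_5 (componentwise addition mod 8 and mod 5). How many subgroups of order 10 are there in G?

|G| = 40 and 10 | 40, so subgroups of order 10 are possible by Lagrange.
The subgroups of order 10 are: {(0,0), (0,1), (0,2), (0,3), (0,4), (4,0), (4,1), (4,2), (4,3), (4,4)}.
So G has 1 subgroup of order 10.

1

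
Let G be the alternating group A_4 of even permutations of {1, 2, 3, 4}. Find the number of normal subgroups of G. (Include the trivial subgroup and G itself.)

G has 10 subgroups. Checking conjugation-invariance by order — order 1: 1/1 normal; order 2: 0/3 normal; order 3: 0/4 normal; order 4: 1/1 normal; order 12: 1/1 normal.
Total normal subgroups: 3.

3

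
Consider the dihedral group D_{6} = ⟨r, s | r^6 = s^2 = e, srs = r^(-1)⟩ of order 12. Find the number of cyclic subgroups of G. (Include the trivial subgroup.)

Group the elements of G by the cyclic subgroup they generate; each cyclic subgroup of order d accounts for φ(d) elements.
Cyclic subgroups by order — order 1: 1; order 2: 7; order 3: 1; order 6: 1.
Total: 10.

10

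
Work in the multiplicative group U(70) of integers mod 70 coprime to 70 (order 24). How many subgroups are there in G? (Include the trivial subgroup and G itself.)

|G| = 24, so by Lagrange every subgroup order divides 24. Divisors: 1, 2, 3, 4, 6, 8, 12, 24.
Subgroups by order — order 1: 1; order 2: 3; order 3: 1; order 4: 3; order 6: 3; order 8: 1; order 12: 3; order 24: 1.
Total: 1 + 3 + 1 + 3 + 3 + 1 + 3 + 1 = 16.

16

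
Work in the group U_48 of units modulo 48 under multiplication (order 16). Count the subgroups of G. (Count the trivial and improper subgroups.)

|G| = 16, so by Lagrange every subgroup order divides 16. Divisors: 1, 2, 4, 8, 16.
Subgroups by order — order 1: 1; order 2: 7; order 4: 11; order 8: 7; order 16: 1.
Total: 1 + 7 + 11 + 7 + 1 = 27.

27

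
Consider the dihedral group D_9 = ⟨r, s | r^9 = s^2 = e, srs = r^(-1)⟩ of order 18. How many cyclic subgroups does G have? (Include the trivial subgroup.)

12

A cyclic subgroup of order d is generated by each of its φ(d) elements of order d, so the cyclic subgroups of order d number (#elements of order d)/φ(d).
Cyclic subgroups by order — order 1: 1; order 2: 9; order 3: 1; order 9: 1.
Total: 12.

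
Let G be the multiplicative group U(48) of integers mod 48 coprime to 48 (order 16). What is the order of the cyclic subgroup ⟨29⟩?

4

Compute successive powers of 29 mod 48: 29, 25, 5, 1; 29^4 ≡ 1 (mod 48).
So |⟨29⟩| = 4.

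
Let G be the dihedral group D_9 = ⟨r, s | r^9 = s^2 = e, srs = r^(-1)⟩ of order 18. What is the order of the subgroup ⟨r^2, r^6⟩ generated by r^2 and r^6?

|⟨r^2⟩| = 9 and |⟨r^6⟩| = 3, so |H| is a multiple of lcm(9, 3) = 9 and divides |G| = 18.
Closing under the operation: H = {e, r, r^2, r^3, r^4, r^5, r^6, r^7, r^8}, so |H| = 9.

9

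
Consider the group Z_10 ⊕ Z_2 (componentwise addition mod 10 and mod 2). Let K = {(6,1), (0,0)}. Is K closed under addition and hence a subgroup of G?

(6,1) ∈ K but its inverse (4,1) ∉ K, so K is not a subgroup.

No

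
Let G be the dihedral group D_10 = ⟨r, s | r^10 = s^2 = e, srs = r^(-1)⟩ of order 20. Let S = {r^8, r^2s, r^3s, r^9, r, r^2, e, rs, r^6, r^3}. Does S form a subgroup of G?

No

r^3 ∈ S but its inverse r^7 ∉ S, so S is not a subgroup.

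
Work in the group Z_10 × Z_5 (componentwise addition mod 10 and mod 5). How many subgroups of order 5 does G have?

|G| = 50 and 5 | 50, so subgroups of order 5 are possible by Lagrange.
The subgroups of order 5 are: {(0,0), (0,1), (0,2), (0,3), (0,4)}; {(0,0), (2,0), (4,0), (6,0), (8,0)}; {(0,0), (2,1), (4,2), (6,3), (8,4)}; {(0,0), (2,2), (4,4), (6,1), (8,3)}; … (6 in all).
So G has 6 subgroups of order 5.

6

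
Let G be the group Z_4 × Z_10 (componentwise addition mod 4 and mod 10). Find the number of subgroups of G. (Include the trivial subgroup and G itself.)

|G| = 40, so by Lagrange every subgroup order divides 40. Divisors: 1, 2, 4, 5, 8, 10, 20, 40.
Subgroups by order — order 1: 1; order 2: 3; order 4: 3; order 5: 1; order 8: 1; order 10: 3; order 20: 3; order 40: 1.
Total: 1 + 3 + 3 + 1 + 1 + 3 + 3 + 1 = 16.

16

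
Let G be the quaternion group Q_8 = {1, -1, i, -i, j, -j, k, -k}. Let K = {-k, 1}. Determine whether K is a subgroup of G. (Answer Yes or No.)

No

-k ∈ K but its inverse k ∉ K, so K is not a subgroup.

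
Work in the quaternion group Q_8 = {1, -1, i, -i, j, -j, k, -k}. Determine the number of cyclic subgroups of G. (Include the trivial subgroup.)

5

Group the elements of G by the cyclic subgroup they generate; each cyclic subgroup of order d accounts for φ(d) elements.
Cyclic subgroups by order — order 1: 1; order 2: 1; order 4: 3.
Total: 5.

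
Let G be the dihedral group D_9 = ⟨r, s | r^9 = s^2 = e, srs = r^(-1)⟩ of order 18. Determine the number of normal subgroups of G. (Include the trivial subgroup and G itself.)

4

G has 16 subgroups. Checking conjugation-invariance by order — order 1: 1/1 normal; order 2: 0/9 normal; order 3: 1/1 normal; order 6: 0/3 normal; order 9: 1/1 normal; order 18: 1/1 normal.
Total normal subgroups: 4.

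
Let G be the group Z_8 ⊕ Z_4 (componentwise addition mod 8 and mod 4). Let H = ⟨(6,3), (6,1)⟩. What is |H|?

|⟨(6,3)⟩| = 4 and |⟨(6,1)⟩| = 4, so |H| is a multiple of lcm(4, 4) = 4 and divides |G| = 32.
Closing under the operation: H = {(0,0), (0,2), (2,1), (2,3), (4,0), (4,2), (6,1), (6,3)}, so |H| = 8.

8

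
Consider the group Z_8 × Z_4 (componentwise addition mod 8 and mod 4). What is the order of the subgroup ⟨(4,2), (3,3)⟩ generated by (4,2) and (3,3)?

|⟨(4,2)⟩| = 2 and |⟨(3,3)⟩| = 8, so |H| is a multiple of lcm(2, 8) = 8 and divides |G| = 32.
Closing under the operation: H = {(0,0), (0,2), (1,1), (1,3), (2,0), (2,2), (3,1), (3,3), (4,0), (4,2), (5,1), (5,3), (6,0), (6,2), (7,1), (7,3)}, so |H| = 16.

16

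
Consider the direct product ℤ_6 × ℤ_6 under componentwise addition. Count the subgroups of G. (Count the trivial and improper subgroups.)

|G| = 36, so by Lagrange every subgroup order divides 36. Divisors: 1, 2, 3, 4, 6, 9, 12, 18, 36.
Subgroups by order — order 1: 1; order 2: 3; order 3: 4; order 4: 1; order 6: 12; order 9: 1; order 12: 4; order 18: 3; order 36: 1.
Total: 1 + 3 + 4 + 1 + 12 + 1 + 4 + 3 + 1 = 30.

30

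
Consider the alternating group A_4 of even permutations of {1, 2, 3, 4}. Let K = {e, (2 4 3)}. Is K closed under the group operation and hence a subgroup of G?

No

(2 4 3) ∈ K but its inverse (2 3 4) ∉ K, so K is not a subgroup.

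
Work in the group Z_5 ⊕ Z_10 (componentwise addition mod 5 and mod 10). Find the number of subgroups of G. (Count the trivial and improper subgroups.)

|G| = 50, so by Lagrange every subgroup order divides 50. Divisors: 1, 2, 5, 10, 25, 50.
Subgroups by order — order 1: 1; order 2: 1; order 5: 6; order 10: 6; order 25: 1; order 50: 1.
Total: 1 + 1 + 6 + 6 + 1 + 1 = 16.

16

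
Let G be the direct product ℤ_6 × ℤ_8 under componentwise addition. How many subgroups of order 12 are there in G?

|G| = 48 and 12 | 48, so subgroups of order 12 are possible by Lagrange.
The subgroups of order 12 are: {(0,0), (0,2), (0,4), (0,6), (2,0), (2,2), (2,4), (2,6), (4,0), (4,2), (4,4), (4,6)}; {(0,0), (0,4), (1,0), (1,4), (2,0), (2,4), (3,0), (3,4), (4,0), (4,4), (5,0), (5,4)}; {(0,0), (0,4), (1,2), (1,6), (2,0), (2,4), (3,2), (3,6), (4,0), (4,4), (5,2), (5,6)}.
So G has 3 subgroups of order 12.

3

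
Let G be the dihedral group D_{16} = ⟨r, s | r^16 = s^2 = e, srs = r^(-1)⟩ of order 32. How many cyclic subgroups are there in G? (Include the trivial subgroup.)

A cyclic subgroup of order d is generated by each of its φ(d) elements of order d, so the cyclic subgroups of order d number (#elements of order d)/φ(d).
Cyclic subgroups by order — order 1: 1; order 2: 17; order 4: 1; order 8: 1; order 16: 1.
Total: 21.

21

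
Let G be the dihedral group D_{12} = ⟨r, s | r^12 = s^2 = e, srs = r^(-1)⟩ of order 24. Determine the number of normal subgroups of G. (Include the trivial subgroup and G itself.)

G has 34 subgroups. Checking conjugation-invariance by order — order 1: 1/1 normal; order 2: 1/13 normal; order 3: 1/1 normal; order 4: 1/7 normal; order 6: 1/5 normal; order 8: 0/3 normal; order 12: 3/3 normal; order 24: 1/1 normal.
Total normal subgroups: 9.

9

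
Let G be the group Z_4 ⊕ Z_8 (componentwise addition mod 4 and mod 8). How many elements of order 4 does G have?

An element (a,b) has order lcm(ord(a), ord(b)); count pairs with lcm equal to 4.
Enumerating gives 12 such elements.

12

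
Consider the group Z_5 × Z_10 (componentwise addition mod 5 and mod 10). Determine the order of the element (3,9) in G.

10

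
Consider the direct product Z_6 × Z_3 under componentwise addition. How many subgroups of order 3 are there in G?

4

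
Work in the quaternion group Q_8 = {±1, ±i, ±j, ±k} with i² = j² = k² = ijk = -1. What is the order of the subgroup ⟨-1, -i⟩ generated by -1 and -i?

|⟨-1⟩| = 2 and |⟨-i⟩| = 4, so |H| is a multiple of lcm(2, 4) = 4 and divides |G| = 8.
Closing under the operation: H = {1, -1, i, -i}, so |H| = 4.

4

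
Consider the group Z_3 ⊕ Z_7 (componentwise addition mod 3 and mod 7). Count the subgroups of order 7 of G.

|G| = 21 and 7 | 21, so subgroups of order 7 are possible by Lagrange.
The subgroups of order 7 are: {(0,0), (0,1), (0,2), (0,3), (0,4), (0,5), (0,6)}.
So G has 1 subgroup of order 7.

1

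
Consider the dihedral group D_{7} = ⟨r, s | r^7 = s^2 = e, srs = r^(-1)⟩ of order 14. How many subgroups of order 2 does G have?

7

|G| = 14 and 2 | 14, so subgroups of order 2 are possible by Lagrange.
The subgroups of order 2 are: {e, r^2s}; {e, r^3s}; {e, r^4s}; {e, r^5s}; … (7 in all).
So G has 7 subgroups of order 2.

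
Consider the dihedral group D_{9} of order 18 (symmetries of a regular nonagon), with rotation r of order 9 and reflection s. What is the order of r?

Computing powers of r: the smallest k with (r)^k = e is k = 9.

9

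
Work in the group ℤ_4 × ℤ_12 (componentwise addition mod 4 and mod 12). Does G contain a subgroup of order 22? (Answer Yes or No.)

No

22 does not divide |G| = 48, so by Lagrange no subgroup of order 22 exists.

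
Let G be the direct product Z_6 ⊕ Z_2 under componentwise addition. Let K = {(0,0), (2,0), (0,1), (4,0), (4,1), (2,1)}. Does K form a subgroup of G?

Yes

|K| = 6 divides |G| = 12, consistent with Lagrange.
K contains the identity, every element's inverse is in K, and K is closed under +: it is a subgroup.
In fact K = ⟨(2,1)⟩.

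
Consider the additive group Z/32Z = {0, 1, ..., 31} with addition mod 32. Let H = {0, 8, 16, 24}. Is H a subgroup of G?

Yes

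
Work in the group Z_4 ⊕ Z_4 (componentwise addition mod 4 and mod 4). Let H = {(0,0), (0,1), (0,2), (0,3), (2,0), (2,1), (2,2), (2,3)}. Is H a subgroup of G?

Yes

|H| = 8 divides |G| = 16, consistent with Lagrange.
H contains the identity, every element's inverse is in H, and H is closed under +: it is a subgroup.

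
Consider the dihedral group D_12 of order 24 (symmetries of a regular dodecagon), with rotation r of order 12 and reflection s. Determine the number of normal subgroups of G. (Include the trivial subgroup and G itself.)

9

G has 34 subgroups. Checking conjugation-invariance by order — order 1: 1/1 normal; order 2: 1/13 normal; order 3: 1/1 normal; order 4: 1/7 normal; order 6: 1/5 normal; order 8: 0/3 normal; order 12: 3/3 normal; order 24: 1/1 normal.
Total normal subgroups: 9.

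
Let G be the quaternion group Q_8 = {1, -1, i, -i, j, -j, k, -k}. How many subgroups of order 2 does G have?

|G| = 8 and 2 | 8, so subgroups of order 2 are possible by Lagrange.
The subgroups of order 2 are: {1, -1}.
So G has 1 subgroup of order 2.

1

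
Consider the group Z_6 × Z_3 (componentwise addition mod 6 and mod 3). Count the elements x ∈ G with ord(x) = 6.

An element (a,b) has order lcm(ord(a), ord(b)); count pairs with lcm equal to 6.
Enumerating gives 8 such elements.

8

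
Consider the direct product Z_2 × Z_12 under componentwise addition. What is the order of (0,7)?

The order of (0,7) in Z_2 × Z_12 is lcm(ord(0) in Z_2, ord(7) in Z_12).
ord(0) = 1 and ord(7) = 12, so |⟨(0,7)⟩| = lcm(1, 12) = 12.

12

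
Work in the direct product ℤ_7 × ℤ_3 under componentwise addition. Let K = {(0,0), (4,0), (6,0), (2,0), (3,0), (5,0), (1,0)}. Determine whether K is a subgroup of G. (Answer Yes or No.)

Yes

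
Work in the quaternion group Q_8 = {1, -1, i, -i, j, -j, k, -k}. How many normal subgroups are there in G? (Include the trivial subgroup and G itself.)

G has 6 subgroups. Checking conjugation-invariance by order — order 1: 1/1 normal; order 2: 1/1 normal; order 4: 3/3 normal; order 8: 1/1 normal.
Total normal subgroups: 6.

6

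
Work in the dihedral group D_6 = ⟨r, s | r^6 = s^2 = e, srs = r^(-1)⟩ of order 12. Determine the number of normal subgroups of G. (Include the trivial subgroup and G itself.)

7

G has 16 subgroups. Checking conjugation-invariance by order — order 1: 1/1 normal; order 2: 1/7 normal; order 3: 1/1 normal; order 4: 0/3 normal; order 6: 3/3 normal; order 12: 1/1 normal.
Total normal subgroups: 7.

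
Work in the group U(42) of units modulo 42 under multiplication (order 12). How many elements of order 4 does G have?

No element of G has order 4 (even though 4 | 12).

0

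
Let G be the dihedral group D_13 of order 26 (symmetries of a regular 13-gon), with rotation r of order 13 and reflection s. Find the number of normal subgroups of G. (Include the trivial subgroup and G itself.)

3

G has 16 subgroups. Checking conjugation-invariance by order — order 1: 1/1 normal; order 2: 0/13 normal; order 13: 1/1 normal; order 26: 1/1 normal.
Total normal subgroups: 3.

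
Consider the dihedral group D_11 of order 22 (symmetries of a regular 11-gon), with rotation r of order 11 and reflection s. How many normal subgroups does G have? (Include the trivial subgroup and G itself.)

3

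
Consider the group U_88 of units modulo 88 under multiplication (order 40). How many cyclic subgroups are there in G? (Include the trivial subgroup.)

16

Each element a generates a cyclic subgroup ⟨a⟩; distinct elements may generate the same one (a cyclic group of order d has φ(d) generators).
Cyclic subgroups by order — order 1: 1; order 2: 7; order 5: 1; order 10: 7.
Total: 16.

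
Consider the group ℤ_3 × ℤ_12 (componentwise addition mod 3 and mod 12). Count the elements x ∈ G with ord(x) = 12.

16

An element (a,b) has order lcm(ord(a), ord(b)); count pairs with lcm equal to 12.
Enumerating gives 16 such elements.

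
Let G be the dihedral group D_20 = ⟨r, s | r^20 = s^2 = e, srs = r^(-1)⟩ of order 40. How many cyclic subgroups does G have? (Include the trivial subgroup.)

Each element a generates a cyclic subgroup ⟨a⟩; distinct elements may generate the same one (a cyclic group of order d has φ(d) generators).
Cyclic subgroups by order — order 1: 1; order 2: 21; order 4: 1; order 5: 1; order 10: 1; order 20: 1.
Total: 26.

26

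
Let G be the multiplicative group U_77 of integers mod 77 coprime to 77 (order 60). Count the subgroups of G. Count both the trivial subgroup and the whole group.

|G| = 60, so by Lagrange every subgroup order divides 60. Divisors: 1, 2, 3, 4, 5, 6, 10, 12, 15, 20, 30, 60.
Subgroups by order — order 1: 1; order 2: 3; order 3: 1; order 4: 1; order 5: 1; order 6: 3; order 10: 3; order 12: 1; order 15: 1; order 20: 1; order 30: 3; order 60: 1.
Total: 1 + 3 + 1 + 1 + 1 + 3 + 3 + 1 + 1 + 1 + 3 + 1 = 20.

20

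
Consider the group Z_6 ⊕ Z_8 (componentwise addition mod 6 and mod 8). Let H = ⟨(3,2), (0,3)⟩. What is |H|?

16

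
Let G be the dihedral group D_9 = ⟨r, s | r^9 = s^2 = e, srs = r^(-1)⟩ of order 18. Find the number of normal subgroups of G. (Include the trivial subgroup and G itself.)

G has 16 subgroups. Checking conjugation-invariance by order — order 1: 1/1 normal; order 2: 0/9 normal; order 3: 1/1 normal; order 6: 0/3 normal; order 9: 1/1 normal; order 18: 1/1 normal.
Total normal subgroups: 4.

4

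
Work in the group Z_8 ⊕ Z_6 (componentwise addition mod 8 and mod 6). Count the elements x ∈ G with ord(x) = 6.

6

An element (a,b) has order lcm(ord(a), ord(b)); count pairs with lcm equal to 6.
Enumerating gives 6 such elements.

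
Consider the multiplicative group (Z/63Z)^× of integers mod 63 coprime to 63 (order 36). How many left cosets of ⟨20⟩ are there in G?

6

|⟨20⟩| = 6 and |G| = 36.
By Lagrange, [G : H] = |G|/|H| = 36/6 = 6.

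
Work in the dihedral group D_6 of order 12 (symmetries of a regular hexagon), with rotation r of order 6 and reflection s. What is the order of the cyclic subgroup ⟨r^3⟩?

2

Computing powers of r^3: the smallest k with (r^3)^k = e is k = 2.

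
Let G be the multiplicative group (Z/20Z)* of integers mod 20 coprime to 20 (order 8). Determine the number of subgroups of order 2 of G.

3

|G| = 8 and 2 | 8, so subgroups of order 2 are possible by Lagrange.
The subgroups of order 2 are: {1, 11}; {1, 19}; {1, 9}.
So G has 3 subgroups of order 2.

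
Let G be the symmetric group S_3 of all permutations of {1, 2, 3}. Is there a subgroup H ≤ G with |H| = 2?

Yes

2 | 6. A subgroup of order 2 is {e, (1 2)}.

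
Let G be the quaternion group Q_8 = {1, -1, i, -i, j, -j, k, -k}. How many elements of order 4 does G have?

6

The elements of order 4 are: i, -i, j, -j, k, -k.
That's 6.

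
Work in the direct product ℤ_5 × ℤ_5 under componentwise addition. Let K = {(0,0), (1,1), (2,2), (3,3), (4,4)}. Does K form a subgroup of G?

|K| = 5 divides |G| = 25, consistent with Lagrange.
K contains the identity, every element's inverse is in K, and K is closed under +: it is a subgroup.
In fact K = ⟨(4,4)⟩.

Yes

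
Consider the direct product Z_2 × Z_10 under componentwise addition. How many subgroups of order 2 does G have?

3

|G| = 20 and 2 | 20, so subgroups of order 2 are possible by Lagrange.
The subgroups of order 2 are: {(0,0), (0,5)}; {(0,0), (1,0)}; {(0,0), (1,5)}.
So G has 3 subgroups of order 2.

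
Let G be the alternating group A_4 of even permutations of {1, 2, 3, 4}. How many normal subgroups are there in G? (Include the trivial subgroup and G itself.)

3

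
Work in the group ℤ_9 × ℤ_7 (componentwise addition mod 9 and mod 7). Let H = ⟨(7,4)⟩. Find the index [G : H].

1

|⟨(7,4)⟩| = 63 and |G| = 63.
By Lagrange, [G : H] = |G|/|H| = 63/63 = 1.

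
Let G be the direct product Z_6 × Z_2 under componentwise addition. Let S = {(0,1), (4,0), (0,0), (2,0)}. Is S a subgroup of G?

Closure fails: (0,1) + (4,0) = (4,1) ∉ S. So S is not a subgroup.

No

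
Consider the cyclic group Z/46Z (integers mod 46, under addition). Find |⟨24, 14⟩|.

23

|⟨24⟩| = 23 and |⟨14⟩| = 23, so |H| is a multiple of lcm(23, 23) = 23 and divides |G| = 46.
Closing under the operation: H = {0, 2, 4, 6, 8, 10, 12, 14, 16, 18, 20, 22, 24, 26, 28, 30, 32, 34, 36, 38, 40, 42, 44}, so |H| = 23.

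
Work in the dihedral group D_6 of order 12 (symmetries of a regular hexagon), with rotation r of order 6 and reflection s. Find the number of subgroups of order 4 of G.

|G| = 12 and 4 | 12, so subgroups of order 4 are possible by Lagrange.
The subgroups of order 4 are: {e, r^3, r^2s, r^5s}; {e, r^3, s, r^3s}; {e, r^3, rs, r^4s}.
So G has 3 subgroups of order 4.

3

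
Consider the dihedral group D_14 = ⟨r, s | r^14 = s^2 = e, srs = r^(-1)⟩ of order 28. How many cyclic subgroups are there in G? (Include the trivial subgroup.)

Each element a generates a cyclic subgroup ⟨a⟩; distinct elements may generate the same one (a cyclic group of order d has φ(d) generators).
Cyclic subgroups by order — order 1: 1; order 2: 15; order 7: 1; order 14: 1.
Total: 18.

18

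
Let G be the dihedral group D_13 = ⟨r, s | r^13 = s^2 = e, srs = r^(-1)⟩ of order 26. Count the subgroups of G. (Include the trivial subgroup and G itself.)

|G| = 26, so by Lagrange every subgroup order divides 26. Divisors: 1, 2, 13, 26.
Subgroups by order — order 1: 1; order 2: 13; order 13: 1; order 26: 1.
Total: 1 + 13 + 1 + 1 = 16.

16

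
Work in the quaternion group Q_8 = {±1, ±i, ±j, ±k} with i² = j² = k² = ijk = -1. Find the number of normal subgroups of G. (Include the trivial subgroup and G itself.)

6

G has 6 subgroups. Checking conjugation-invariance by order — order 1: 1/1 normal; order 2: 1/1 normal; order 4: 3/3 normal; order 8: 1/1 normal.
Total normal subgroups: 6.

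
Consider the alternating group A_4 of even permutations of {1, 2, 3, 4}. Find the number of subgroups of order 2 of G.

|G| = 12 and 2 | 12, so subgroups of order 2 are possible by Lagrange.
The subgroups of order 2 are: {e, (1 2)(3 4)}; {e, (1 3)(2 4)}; {e, (1 4)(2 3)}.
So G has 3 subgroups of order 2.

3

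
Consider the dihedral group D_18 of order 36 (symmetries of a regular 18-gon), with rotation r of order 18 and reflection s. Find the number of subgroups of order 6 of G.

7

|G| = 36 and 6 | 36, so subgroups of order 6 are possible by Lagrange.
The subgroups of order 6 are: {e, r^6, r^12, r^4s, r^10s, r^16s}; {e, r^6, r^12, r^5s, r^11s, r^17s}; {e, r^6, r^12, s, r^6s, r^12s}; {e, r^6, r^12, rs, r^7s, r^13s}; … (7 in all).
So G has 7 subgroups of order 6.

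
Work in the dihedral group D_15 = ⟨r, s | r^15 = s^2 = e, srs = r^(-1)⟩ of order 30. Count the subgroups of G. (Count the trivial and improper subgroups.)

|G| = 30, so by Lagrange every subgroup order divides 30. Divisors: 1, 2, 3, 5, 6, 10, 15, 30.
Subgroups by order — order 1: 1; order 2: 15; order 3: 1; order 5: 1; order 6: 5; order 10: 3; order 15: 1; order 30: 1.
Total: 1 + 15 + 1 + 1 + 5 + 3 + 1 + 1 = 28.

28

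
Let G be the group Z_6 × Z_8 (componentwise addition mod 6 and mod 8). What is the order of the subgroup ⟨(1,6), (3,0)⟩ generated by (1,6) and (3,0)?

|⟨(1,6)⟩| = 12 and |⟨(3,0)⟩| = 2, so |H| is a multiple of lcm(12, 2) = 12 and divides |G| = 48.
Closing under the operation: H = {(0,0), (0,2), (0,4), (0,6), (1,0), (1,2), (1,4), (1,6), (2,0), (2,2), (2,4), (2,6), (3,0), (3,2), (3,4), (3,6), (4,0), (4,2), (4,4), (4,6), (5,0), (5,2), (5,4), (5,6)}, so |H| = 24.

24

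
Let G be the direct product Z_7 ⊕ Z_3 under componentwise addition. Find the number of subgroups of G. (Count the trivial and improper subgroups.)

|G| = 21, so by Lagrange every subgroup order divides 21. Divisors: 1, 3, 7, 21.
Subgroups by order — order 1: 1; order 3: 1; order 7: 1; order 21: 1.
Total: 1 + 1 + 1 + 1 = 4.

4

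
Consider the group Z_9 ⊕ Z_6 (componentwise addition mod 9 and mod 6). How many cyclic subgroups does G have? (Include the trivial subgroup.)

A cyclic subgroup of order d is generated by each of its φ(d) elements of order d, so the cyclic subgroups of order d number (#elements of order d)/φ(d).
Cyclic subgroups by order — order 1: 1; order 2: 1; order 3: 4; order 6: 4; order 9: 3; order 18: 3.
Total: 16.

16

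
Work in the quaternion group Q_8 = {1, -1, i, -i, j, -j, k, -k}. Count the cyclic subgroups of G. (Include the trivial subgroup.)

Each element a generates a cyclic subgroup ⟨a⟩; distinct elements may generate the same one (a cyclic group of order d has φ(d) generators).
Cyclic subgroups by order — order 1: 1; order 2: 1; order 4: 3.
Total: 5.

5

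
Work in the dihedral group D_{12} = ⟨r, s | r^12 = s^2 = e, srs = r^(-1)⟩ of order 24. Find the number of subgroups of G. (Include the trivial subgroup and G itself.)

|G| = 24, so by Lagrange every subgroup order divides 24. Divisors: 1, 2, 3, 4, 6, 8, 12, 24.
Subgroups by order — order 1: 1; order 2: 13; order 3: 1; order 4: 7; order 6: 5; order 8: 3; order 12: 3; order 24: 1.
Total: 1 + 13 + 1 + 7 + 5 + 3 + 3 + 1 = 34.

34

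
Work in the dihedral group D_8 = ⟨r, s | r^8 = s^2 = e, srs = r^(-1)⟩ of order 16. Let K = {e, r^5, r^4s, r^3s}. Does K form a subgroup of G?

No

r^5 ∈ K but its inverse r^3 ∉ K, so K is not a subgroup.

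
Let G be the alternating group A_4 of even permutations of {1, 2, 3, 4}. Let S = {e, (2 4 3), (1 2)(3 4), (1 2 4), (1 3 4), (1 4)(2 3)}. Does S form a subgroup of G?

No

(2 4 3) ∈ S but its inverse (2 3 4) ∉ S, so S is not a subgroup.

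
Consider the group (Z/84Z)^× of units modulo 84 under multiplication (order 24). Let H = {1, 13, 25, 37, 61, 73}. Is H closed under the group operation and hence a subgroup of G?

Yes

|H| = 6 divides |G| = 24, consistent with Lagrange.
H contains the identity, every element's inverse is in H, and H is closed under ·: it is a subgroup.
In fact H = ⟨73⟩.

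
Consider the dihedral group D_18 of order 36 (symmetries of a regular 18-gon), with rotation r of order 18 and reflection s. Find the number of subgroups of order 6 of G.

|G| = 36 and 6 | 36, so subgroups of order 6 are possible by Lagrange.
The subgroups of order 6 are: {e, r^6, r^12, r^4s, r^10s, r^16s}; {e, r^6, r^12, r^5s, r^11s, r^17s}; {e, r^6, r^12, s, r^6s, r^12s}; {e, r^6, r^12, rs, r^7s, r^13s}; … (7 in all).
So G has 7 subgroups of order 6.

7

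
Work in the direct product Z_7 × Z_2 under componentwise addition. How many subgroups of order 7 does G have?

|G| = 14 and 7 | 14, so subgroups of order 7 are possible by Lagrange.
The subgroups of order 7 are: {(0,0), (1,0), (2,0), (3,0), (4,0), (5,0), (6,0)}.
So G has 1 subgroup of order 7.

1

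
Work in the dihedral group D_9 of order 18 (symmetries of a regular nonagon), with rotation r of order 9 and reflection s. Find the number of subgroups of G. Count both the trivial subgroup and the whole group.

16

|G| = 18, so by Lagrange every subgroup order divides 18. Divisors: 1, 2, 3, 6, 9, 18.
Subgroups by order — order 1: 1; order 2: 9; order 3: 1; order 6: 3; order 9: 1; order 18: 1.
Total: 1 + 9 + 1 + 3 + 1 + 1 = 16.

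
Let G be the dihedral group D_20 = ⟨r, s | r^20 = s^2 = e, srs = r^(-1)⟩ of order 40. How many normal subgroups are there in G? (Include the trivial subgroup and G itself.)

G has 48 subgroups. Checking conjugation-invariance by order — order 1: 1/1 normal; order 2: 1/21 normal; order 4: 1/11 normal; order 5: 1/1 normal; order 8: 0/5 normal; order 10: 1/5 normal; order 20: 3/3 normal; order 40: 1/1 normal.
Total normal subgroups: 9.

9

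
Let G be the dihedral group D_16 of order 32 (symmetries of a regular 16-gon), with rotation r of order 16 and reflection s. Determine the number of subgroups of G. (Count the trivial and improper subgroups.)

36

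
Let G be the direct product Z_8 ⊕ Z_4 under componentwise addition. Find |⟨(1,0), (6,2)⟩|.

16

|⟨(1,0)⟩| = 8 and |⟨(6,2)⟩| = 4, so |H| is a multiple of lcm(8, 4) = 8 and divides |G| = 32.
Closing under the operation: H = {(0,0), (0,2), (1,0), (1,2), (2,0), (2,2), (3,0), (3,2), (4,0), (4,2), (5,0), (5,2), (6,0), (6,2), (7,0), (7,2)}, so |H| = 16.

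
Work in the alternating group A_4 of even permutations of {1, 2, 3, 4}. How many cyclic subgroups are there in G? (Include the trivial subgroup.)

Group the elements of G by the cyclic subgroup they generate; each cyclic subgroup of order d accounts for φ(d) elements.
Cyclic subgroups by order — order 1: 1; order 2: 3; order 3: 4.
Total: 8.

8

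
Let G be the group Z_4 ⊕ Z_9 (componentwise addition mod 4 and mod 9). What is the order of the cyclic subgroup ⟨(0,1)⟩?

9

The order of (0,1) in Z_4 × Z_9 is lcm(ord(0) in Z_4, ord(1) in Z_9).
ord(0) = 1 and ord(1) = 9, so |⟨(0,1)⟩| = lcm(1, 9) = 9.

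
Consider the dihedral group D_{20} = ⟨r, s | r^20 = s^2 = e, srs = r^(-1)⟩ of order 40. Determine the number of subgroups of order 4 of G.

11

|G| = 40 and 4 | 40, so subgroups of order 4 are possible by Lagrange.
The subgroups of order 4 are: {e, r^10, s, r^10s}; {e, r^10, rs, r^11s}; {e, r^10, r^2s, r^12s}; {e, r^10, r^3s, r^13s}; … (11 in all).
So G has 11 subgroups of order 4.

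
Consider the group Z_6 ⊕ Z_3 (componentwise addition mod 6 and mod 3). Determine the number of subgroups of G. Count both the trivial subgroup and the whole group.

12

|G| = 18, so by Lagrange every subgroup order divides 18. Divisors: 1, 2, 3, 6, 9, 18.
Subgroups by order — order 1: 1; order 2: 1; order 3: 4; order 6: 4; order 9: 1; order 18: 1.
Total: 1 + 1 + 4 + 4 + 1 + 1 = 12.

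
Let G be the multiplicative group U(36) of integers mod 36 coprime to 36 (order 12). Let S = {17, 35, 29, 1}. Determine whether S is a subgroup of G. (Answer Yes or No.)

29 ∈ S but its inverse 5 ∉ S, so S is not a subgroup.

No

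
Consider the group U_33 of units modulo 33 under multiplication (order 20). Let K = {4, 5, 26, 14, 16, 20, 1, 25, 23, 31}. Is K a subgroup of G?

|K| = 10 divides |G| = 20, consistent with Lagrange.
K contains the identity, every element's inverse is in K, and K is closed under ·: it is a subgroup.
In fact K = ⟨5⟩.

Yes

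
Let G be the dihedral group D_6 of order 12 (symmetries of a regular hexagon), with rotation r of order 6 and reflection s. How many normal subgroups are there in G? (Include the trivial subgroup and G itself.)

G has 16 subgroups. Checking conjugation-invariance by order — order 1: 1/1 normal; order 2: 1/7 normal; order 3: 1/1 normal; order 4: 0/3 normal; order 6: 3/3 normal; order 12: 1/1 normal.
Total normal subgroups: 7.

7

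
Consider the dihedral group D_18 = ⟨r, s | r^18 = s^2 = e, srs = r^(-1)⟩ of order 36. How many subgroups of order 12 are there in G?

|G| = 36 and 12 | 36, so subgroups of order 12 are possible by Lagrange.
The subgroups of order 12 are: {e, r^3, r^6, r^9, r^12, r^15, rs, r^4s, r^7s, r^10s, r^13s, r^16s}; {e, r^3, r^6, r^9, r^12, r^15, r^2s, r^5s, r^8s, r^11s, r^14s, r^17s}; {e, r^3, r^6, r^9, r^12, r^15, s, r^3s, r^6s, r^9s, r^12s, r^15s}.
So G has 3 subgroups of order 12.

3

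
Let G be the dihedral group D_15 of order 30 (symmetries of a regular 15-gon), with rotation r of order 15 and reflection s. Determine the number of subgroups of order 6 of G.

5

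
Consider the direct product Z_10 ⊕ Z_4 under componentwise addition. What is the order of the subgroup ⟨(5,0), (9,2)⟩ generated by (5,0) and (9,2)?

20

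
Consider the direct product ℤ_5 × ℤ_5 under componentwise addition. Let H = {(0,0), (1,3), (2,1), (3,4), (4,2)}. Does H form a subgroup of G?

|H| = 5 divides |G| = 25, consistent with Lagrange.
H contains the identity, every element's inverse is in H, and H is closed under +: it is a subgroup.
In fact H = ⟨(2,1)⟩.

Yes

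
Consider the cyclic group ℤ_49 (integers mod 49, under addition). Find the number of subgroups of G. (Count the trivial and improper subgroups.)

3

A cyclic group of order 49 has exactly one subgroup for each divisor of 49.
Divisors of 49: 1, 7, 49.
So ℤ_49 has 3 subgroups.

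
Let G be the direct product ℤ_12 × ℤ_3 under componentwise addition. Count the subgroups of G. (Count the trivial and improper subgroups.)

18

|G| = 36, so by Lagrange every subgroup order divides 36. Divisors: 1, 2, 3, 4, 6, 9, 12, 18, 36.
Subgroups by order — order 1: 1; order 2: 1; order 3: 4; order 4: 1; order 6: 4; order 9: 1; order 12: 4; order 18: 1; order 36: 1.
Total: 1 + 1 + 4 + 1 + 4 + 1 + 4 + 1 + 1 = 18.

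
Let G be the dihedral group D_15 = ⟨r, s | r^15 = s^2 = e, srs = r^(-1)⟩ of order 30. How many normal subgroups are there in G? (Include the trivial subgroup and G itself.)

5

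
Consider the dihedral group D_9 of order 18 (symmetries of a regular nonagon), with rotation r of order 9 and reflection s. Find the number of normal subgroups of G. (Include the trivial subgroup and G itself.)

4

G has 16 subgroups. Checking conjugation-invariance by order — order 1: 1/1 normal; order 2: 0/9 normal; order 3: 1/1 normal; order 6: 0/3 normal; order 9: 1/1 normal; order 18: 1/1 normal.
Total normal subgroups: 4.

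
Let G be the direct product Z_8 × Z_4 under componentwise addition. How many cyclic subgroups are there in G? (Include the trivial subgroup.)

14

Group the elements of G by the cyclic subgroup they generate; each cyclic subgroup of order d accounts for φ(d) elements.
Cyclic subgroups by order — order 1: 1; order 2: 3; order 4: 6; order 8: 4.
Total: 14.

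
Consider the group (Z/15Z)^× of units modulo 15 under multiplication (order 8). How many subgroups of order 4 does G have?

|G| = 8 and 4 | 8, so subgroups of order 4 are possible by Lagrange.
The subgroups of order 4 are: {1, 4, 11, 14}; {1, 4, 7, 13}; {1, 2, 4, 8}.
So G has 3 subgroups of order 4.

3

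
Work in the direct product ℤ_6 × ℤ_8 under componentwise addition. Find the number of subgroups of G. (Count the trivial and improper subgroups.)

|G| = 48, so by Lagrange every subgroup order divides 48. Divisors: 1, 2, 3, 4, 6, 8, 12, 16, 24, 48.
Subgroups by order — order 1: 1; order 2: 3; order 3: 1; order 4: 3; order 6: 3; order 8: 3; order 12: 3; order 16: 1; order 24: 3; order 48: 1.
Total: 1 + 3 + 1 + 3 + 3 + 3 + 3 + 1 + 3 + 1 = 22.

22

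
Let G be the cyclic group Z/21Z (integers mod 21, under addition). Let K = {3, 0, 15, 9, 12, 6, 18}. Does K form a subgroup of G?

Yes

|K| = 7 divides |G| = 21, consistent with Lagrange.
K contains the identity, every element's inverse is in K, and K is closed under +: it is a subgroup.
In fact K = ⟨18⟩.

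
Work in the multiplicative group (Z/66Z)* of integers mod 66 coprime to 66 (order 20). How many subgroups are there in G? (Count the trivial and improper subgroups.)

10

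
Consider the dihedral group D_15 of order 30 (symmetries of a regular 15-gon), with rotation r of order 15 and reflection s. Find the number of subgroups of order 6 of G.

|G| = 30 and 6 | 30, so subgroups of order 6 are possible by Lagrange.
The subgroups of order 6 are: {e, r^5, r^10, s, r^5s, r^10s}; {e, r^5, r^10, rs, r^6s, r^11s}; {e, r^5, r^10, r^2s, r^7s, r^12s}; {e, r^5, r^10, r^3s, r^8s, r^13s}; … (5 in all).
So G has 5 subgroups of order 6.

5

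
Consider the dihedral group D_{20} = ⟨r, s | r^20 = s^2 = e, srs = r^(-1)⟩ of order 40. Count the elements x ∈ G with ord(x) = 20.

The elements of order 20 are: r, r^3, r^7, r^9, r^11, r^13, r^17, r^19.
That's 8.

8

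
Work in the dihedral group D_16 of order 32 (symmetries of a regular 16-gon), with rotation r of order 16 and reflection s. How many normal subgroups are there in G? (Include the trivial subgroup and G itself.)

8

G has 36 subgroups. Checking conjugation-invariance by order — order 1: 1/1 normal; order 2: 1/17 normal; order 4: 1/9 normal; order 8: 1/5 normal; order 16: 3/3 normal; order 32: 1/1 normal.
Total normal subgroups: 8.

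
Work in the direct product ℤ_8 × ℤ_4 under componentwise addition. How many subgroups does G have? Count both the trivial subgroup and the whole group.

22

|G| = 32, so by Lagrange every subgroup order divides 32. Divisors: 1, 2, 4, 8, 16, 32.
Subgroups by order — order 1: 1; order 2: 3; order 4: 7; order 8: 7; order 16: 3; order 32: 1.
Total: 1 + 3 + 7 + 7 + 3 + 1 = 22.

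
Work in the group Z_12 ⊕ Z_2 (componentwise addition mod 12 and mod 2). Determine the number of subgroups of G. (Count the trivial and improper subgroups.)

16

|G| = 24, so by Lagrange every subgroup order divides 24. Divisors: 1, 2, 3, 4, 6, 8, 12, 24.
Subgroups by order — order 1: 1; order 2: 3; order 3: 1; order 4: 3; order 6: 3; order 8: 1; order 12: 3; order 24: 1.
Total: 1 + 3 + 1 + 3 + 3 + 1 + 3 + 1 = 16.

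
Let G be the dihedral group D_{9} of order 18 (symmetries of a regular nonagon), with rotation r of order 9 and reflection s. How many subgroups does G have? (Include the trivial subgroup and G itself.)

16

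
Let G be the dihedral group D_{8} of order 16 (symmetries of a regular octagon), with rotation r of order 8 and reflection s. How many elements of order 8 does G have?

4

The elements of order 8 are: r, r^3, r^5, r^7.
That's 4.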